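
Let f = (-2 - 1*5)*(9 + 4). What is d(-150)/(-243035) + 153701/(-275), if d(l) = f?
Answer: -574687654/1028225 ≈ -558.91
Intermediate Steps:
f = -91 (f = (-2 - 5)*13 = -7*13 = -91)
d(l) = -91
d(-150)/(-243035) + 153701/(-275) = -91/(-243035) + 153701/(-275) = -91*(-1/243035) + 153701*(-1/275) = 7/18695 - 153701/275 = -574687654/1028225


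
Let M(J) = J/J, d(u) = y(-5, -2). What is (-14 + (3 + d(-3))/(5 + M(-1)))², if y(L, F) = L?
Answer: 1849/9 ≈ 205.44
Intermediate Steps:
d(u) = -5
M(J) = 1
(-14 + (3 + d(-3))/(5 + M(-1)))² = (-14 + (3 - 5)/(5 + 1))² = (-14 - 2/6)² = (-14 - 2*⅙)² = (-14 - ⅓)² = (-43/3)² = 1849/9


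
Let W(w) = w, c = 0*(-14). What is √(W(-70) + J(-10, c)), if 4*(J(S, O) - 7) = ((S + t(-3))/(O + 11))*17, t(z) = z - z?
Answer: I*√32362/22 ≈ 8.177*I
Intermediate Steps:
c = 0
t(z) = 0
J(S, O) = 7 + 17*S/(4*(11 + O)) (J(S, O) = 7 + (((S + 0)/(O + 11))*17)/4 = 7 + ((S/(11 + O))*17)/4 = 7 + (17*S/(11 + O))/4 = 7 + 17*S/(4*(11 + O)))
√(W(-70) + J(-10, c)) = √(-70 + (308 + 17*(-10) + 28*0)/(4*(11 + 0))) = √(-70 + (¼)*(308 - 170 + 0)/11) = √(-70 + (¼)*(1/11)*138) = √(-70 + 69/22) = √(-1471/22) = I*√32362/22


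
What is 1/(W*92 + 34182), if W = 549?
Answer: 1/84690 ≈ 1.1808e-5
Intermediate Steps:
1/(W*92 + 34182) = 1/(549*92 + 34182) = 1/(50508 + 34182) = 1/84690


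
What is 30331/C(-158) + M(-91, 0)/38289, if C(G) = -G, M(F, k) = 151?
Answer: 1161367517/6049662 ≈ 191.97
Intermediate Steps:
30331/C(-158) + M(-91, 0)/38289 = 30331/((-1*(-158))) + 151/38289 = 30331/158 + 151*(1/38289) = 30331*(1/158) + 151/38289 = 30331/158 + 151/38289 = 1161367517/6049662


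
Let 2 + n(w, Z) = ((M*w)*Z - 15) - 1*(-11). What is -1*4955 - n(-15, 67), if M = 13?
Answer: 8116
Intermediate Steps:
n(w, Z) = -6 + 13*Z*w (n(w, Z) = -2 + (((13*w)*Z - 15) - 1*(-11)) = -2 + ((13*Z*w - 15) + 11) = -2 + ((-15 + 13*Z*w) + 11) = -2 + (-4 + 13*Z*w) = -6 + 13*Z*w)
-1*4955 - n(-15, 67) = -1*4955 - (-6 + 13*67*(-15)) = -4955 - (-6 - 13065) = -4955 - 1*(-13071) = -4955 + 13071 = 8116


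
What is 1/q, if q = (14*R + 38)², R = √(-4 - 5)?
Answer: -5/160801 - 399*I/1286408 ≈ -3.1094e-5 - 0.00031017*I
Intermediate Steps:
R = 3*I (R = √(-9) = 3*I ≈ 3.0*I)
q = (38 + 42*I)² (q = (14*(3*I) + 38)² = (42*I + 38)² = (38 + 42*I)² ≈ -320.0 + 3192.0*I)
1/q = 1/(-320 + 3192*I) = (-320 - 3192*I)/10291264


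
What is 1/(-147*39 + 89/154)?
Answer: -154/882793 ≈ -0.00017445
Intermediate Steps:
1/(-147*39 + 89/154) = 1/(-5733 + 89*(1/154)) = 1/(-5733 + 89/154) = 1/(-882793/154) = -154/882793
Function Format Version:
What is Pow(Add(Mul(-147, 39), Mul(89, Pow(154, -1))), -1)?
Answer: Rational(-154, 882793) ≈ -0.00017445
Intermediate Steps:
Pow(Add(Mul(-147, 39), Mul(89, Pow(154, -1))), -1) = Pow(Add(-5733, Mul(89, Rational(1, 154))), -1) = Pow(Add(-5733, Rational(89, 154)), -1) = Pow(Rational(-882793, 154), -1) = Rational(-154, 882793)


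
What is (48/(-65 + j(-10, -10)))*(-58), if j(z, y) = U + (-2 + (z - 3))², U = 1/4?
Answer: -11136/641 ≈ -17.373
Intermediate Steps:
U = ¼ ≈ 0.25000
j(z, y) = ¼ + (-5 + z)² (j(z, y) = ¼ + (-2 + (z - 3))² = ¼ + (-2 + (-3 + z))² = ¼ + (-5 + z)²)
(48/(-65 + j(-10, -10)))*(-58) = (48/(-65 + (¼ + (-5 - 10)²)))*(-58) = (48/(-65 + (¼ + (-15)²)))*(-58) = (48/(-65 + (¼ + 225)))*(-58) = (48/(-65 + 901/4))*(-58) = (48/(641/4))*(-58) = (48*(4/641))*(-58) = (192/641)*(-58) = -11136/641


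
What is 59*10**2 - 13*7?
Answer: 5809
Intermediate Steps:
59*10**2 - 13*7 = 59*100 - 91 = 5900 - 91 = 5809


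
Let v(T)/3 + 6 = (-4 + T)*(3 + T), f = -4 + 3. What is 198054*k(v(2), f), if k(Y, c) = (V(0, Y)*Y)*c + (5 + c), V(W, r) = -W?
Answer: 792216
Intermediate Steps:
f = -1
v(T) = -18 + 3*(-4 + T)*(3 + T) (v(T) = -18 + 3*((-4 + T)*(3 + T)) = -18 + 3*(-4 + T)*(3 + T))
k(Y, c) = 5 + c (k(Y, c) = ((-1*0)*Y)*c + (5 + c) = (0*Y)*c + (5 + c) = 0*c + (5 + c) = 0 + (5 + c) = 5 + c)
198054*k(v(2), f) = 198054*(5 - 1) = 198054*4 = 792216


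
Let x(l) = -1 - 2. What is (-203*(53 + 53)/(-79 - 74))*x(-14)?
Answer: -21518/51 ≈ -421.92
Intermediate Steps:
x(l) = -3
(-203*(53 + 53)/(-79 - 74))*x(-14) = -203*(53 + 53)/(-79 - 74)*(-3) = -21518/(-153)*(-3) = -21518*(-1)/153*(-3) = -203*(-106/153)*(-3) = (21518/153)*(-3) = -21518/51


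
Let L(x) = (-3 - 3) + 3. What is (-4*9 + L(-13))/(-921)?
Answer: 13/307 ≈ 0.042345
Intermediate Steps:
L(x) = -3 (L(x) = -6 + 3 = -3)
(-4*9 + L(-13))/(-921) = (-4*9 - 3)/(-921) = (-36 - 3)*(-1/921) = -39*(-1/921) = 13/307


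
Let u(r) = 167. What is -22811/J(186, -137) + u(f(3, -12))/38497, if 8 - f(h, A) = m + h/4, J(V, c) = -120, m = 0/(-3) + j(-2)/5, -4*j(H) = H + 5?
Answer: 878175107/4619640 ≈ 190.10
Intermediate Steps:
j(H) = -5/4 - H/4 (j(H) = -(H + 5)/4 = -(5 + H)/4 = -5/4 - H/4)
m = -3/20 (m = 0/(-3) + (-5/4 - ¼*(-2))/5 = 0*(-⅓) + (-5/4 + ½)*(⅕) = 0 - ¾*⅕ = 0 - 3/20 = -3/20 ≈ -0.15000)
f(h, A) = 163/20 - h/4 (f(h, A) = 8 - (-3/20 + h/4) = 8 + (3/20 - h/4) = 163/20 - h/4)
-22811/J(186, -137) + u(f(3, -12))/38497 = -22811/(-120) + 167/38497 = -22811*(-1/120) + 167*(1/38497) = 22811/120 + 167/38497 = 878175107/4619640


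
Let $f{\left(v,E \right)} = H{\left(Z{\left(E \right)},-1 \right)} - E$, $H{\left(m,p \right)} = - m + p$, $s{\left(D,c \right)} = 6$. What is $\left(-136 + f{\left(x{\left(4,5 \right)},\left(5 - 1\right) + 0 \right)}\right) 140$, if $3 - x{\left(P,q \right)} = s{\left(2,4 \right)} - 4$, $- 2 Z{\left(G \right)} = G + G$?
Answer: $-19180$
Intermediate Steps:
$Z{\left(G \right)} = - G$ ($Z{\left(G \right)} = - \frac{G + G}{2} = - \frac{2 G}{2} = - G$)
$H{\left(m,p \right)} = p - m$
$x{\left(P,q \right)} = 1$ ($x{\left(P,q \right)} = 3 - \left(6 - 4\right) = 3 - 2 = 1$)
$f{\left(v,E \right)} = -1$ ($f{\left(v,E \right)} = \left(-1 - - E\right) - E = \left(-1 + E\right) - E = -1$)
$\left(-136 + f{\left(x{\left(4,5 \right)},\left(5 - 1\right) + 0 \right)}\right) 140 = \left(-136 - 1\right) 140 = \left(-137\right) 140 = -19180$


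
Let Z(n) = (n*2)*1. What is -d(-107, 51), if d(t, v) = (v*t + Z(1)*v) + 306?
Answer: 5049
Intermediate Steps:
Z(n) = 2*n (Z(n) = (2*n)*1 = 2*n)
d(t, v) = 306 + 2*v + t*v (d(t, v) = (v*t + (2*1)*v) + 306 = (t*v + 2*v) + 306 = (2*v + t*v) + 306 = 306 + 2*v + t*v)
-d(-107, 51) = -(306 + 2*51 - 107*51) = -(306 + 102 - 5457) = -1*(-5049) = 5049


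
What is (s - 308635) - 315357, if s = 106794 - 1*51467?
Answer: -568665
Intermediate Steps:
s = 55327 (s = 106794 - 51467 = 55327)
(s - 308635) - 315357 = (55327 - 308635) - 315357 = -253308 - 315357 = -568665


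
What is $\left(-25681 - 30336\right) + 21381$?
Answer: $-34636$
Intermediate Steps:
$\left(-25681 - 30336\right) + 21381 = -56017 + 21381 = -34636$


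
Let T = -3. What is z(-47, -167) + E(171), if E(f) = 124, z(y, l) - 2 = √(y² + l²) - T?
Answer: 129 + √30098 ≈ 302.49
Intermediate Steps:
z(y, l) = 5 + √(l² + y²) (z(y, l) = 2 + (√(y² + l²) - 1*(-3)) = 2 + (√(l² + y²) + 3) = 2 + (3 + √(l² + y²)) = 5 + √(l² + y²))
z(-47, -167) + E(171) = (5 + √((-167)² + (-47)²)) + 124 = (5 + √(27889 + 2209)) + 124 = (5 + √30098) + 124 = 129 + √30098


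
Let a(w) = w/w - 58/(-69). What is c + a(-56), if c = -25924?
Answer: -1788629/69 ≈ -25922.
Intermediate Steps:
a(w) = 127/69 (a(w) = 1 - 58*(-1/69) = 1 + 58/69 = 127/69)
c + a(-56) = -25924 + 127/69 = -1788629/69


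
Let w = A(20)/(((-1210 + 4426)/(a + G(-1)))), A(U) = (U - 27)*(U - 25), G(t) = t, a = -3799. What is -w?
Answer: 16625/402 ≈ 41.356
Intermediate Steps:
A(U) = (-27 + U)*(-25 + U)
w = -16625/402 (w = (675 + 20² - 52*20)/(((-1210 + 4426)/(-3799 - 1))) = (675 + 400 - 1040)/((3216/(-3800))) = 35/((3216*(-1/3800))) = 35/(-402/475) = 35*(-475/402) = -16625/402 ≈ -41.356)
-w = -1*(-16625/402) = 16625/402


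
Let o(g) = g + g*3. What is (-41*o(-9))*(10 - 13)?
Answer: -4428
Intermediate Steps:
o(g) = 4*g (o(g) = g + 3*g = 4*g)
(-41*o(-9))*(10 - 13) = (-164*(-9))*(10 - 13) = -41*(-36)*(-3) = 1476*(-3) = -4428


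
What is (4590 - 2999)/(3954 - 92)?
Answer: 1591/3862 ≈ 0.41196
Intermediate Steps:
(4590 - 2999)/(3954 - 92) = 1591/3862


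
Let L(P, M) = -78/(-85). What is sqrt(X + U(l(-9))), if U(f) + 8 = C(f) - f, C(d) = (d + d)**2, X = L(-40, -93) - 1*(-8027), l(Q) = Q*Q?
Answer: 2*sqrt(61742895)/85 ≈ 184.89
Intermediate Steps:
l(Q) = Q**2
L(P, M) = 78/85 (L(P, M) = -78*(-1/85) = 78/85)
X = 682373/85 (X = 78/85 - 1*(-8027) = 78/85 + 8027 = 682373/85 ≈ 8027.9)
C(d) = 4*d**2 (C(d) = (2*d)**2 = 4*d**2)
U(f) = -8 - f + 4*f**2 (U(f) = -8 + (4*f**2 - f) = -8 + (-f + 4*f**2) = -8 - f + 4*f**2)
sqrt(X + U(l(-9))) = sqrt(682373/85 + (-8 - 1*(-9)**2 + 4*((-9)**2)**2)) = sqrt(682373/85 + (-8 - 1*81 + 4*81**2)) = sqrt(682373/85 + (-8 - 81 + 4*6561)) = sqrt(682373/85 + (-8 - 81 + 26244)) = sqrt(682373/85 + 26155) = sqrt(2905548/85) = 2*sqrt(61742895)/85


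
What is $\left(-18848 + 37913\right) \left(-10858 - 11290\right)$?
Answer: $-422251620$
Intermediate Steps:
$\left(-18848 + 37913\right) \left(-10858 - 11290\right) = 19065 \left(-10858 + \left(-12934 + 1644\right)\right) = 19065 \left(-10858 - 11290\right) = 19065 \left(-22148\right) = -422251620$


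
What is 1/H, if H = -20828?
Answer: -1/20828 ≈ -4.8012e-5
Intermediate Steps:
1/H = 1/(-20828) = -1/20828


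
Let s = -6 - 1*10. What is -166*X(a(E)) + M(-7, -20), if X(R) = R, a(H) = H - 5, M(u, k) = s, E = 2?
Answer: 482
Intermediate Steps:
s = -16 (s = -6 - 10 = -16)
M(u, k) = -16
a(H) = -5 + H
-166*X(a(E)) + M(-7, -20) = -166*(-5 + 2) - 16 = -166*(-3) - 16 = 498 - 16 = 482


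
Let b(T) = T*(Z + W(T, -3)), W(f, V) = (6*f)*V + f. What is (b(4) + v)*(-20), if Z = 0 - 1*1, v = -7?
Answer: 5660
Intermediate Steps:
W(f, V) = f + 6*V*f (W(f, V) = 6*V*f + f = f + 6*V*f)
Z = -1 (Z = 0 - 1 = -1)
b(T) = T*(-1 - 17*T) (b(T) = T*(-1 + T*(1 + 6*(-3))) = T*(-1 + T*(1 - 18)) = T*(-1 + T*(-17)) = T*(-1 - 17*T))
(b(4) + v)*(-20) = (-1*4*(1 + 17*4) - 7)*(-20) = (-1*4*(1 + 68) - 7)*(-20) = (-1*4*69 - 7)*(-20) = (-276 - 7)*(-20) = -283*(-20) = 5660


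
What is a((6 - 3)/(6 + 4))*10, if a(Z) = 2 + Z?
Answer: 23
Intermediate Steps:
a((6 - 3)/(6 + 4))*10 = (2 + (6 - 3)/(6 + 4))*10 = (2 + 3/10)*10 = (23/10)*10 = 23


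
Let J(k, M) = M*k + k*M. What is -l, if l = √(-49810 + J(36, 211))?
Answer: -I*√34618 ≈ -186.06*I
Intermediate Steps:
J(k, M) = 2*M*k (J(k, M) = M*k + M*k = 2*M*k)
l = I*√34618 (l = √(-49810 + 2*211*36) = √(-49810 + 15192) = √(-34618) = I*√34618 ≈ 186.06*I)
-l = -I*√34618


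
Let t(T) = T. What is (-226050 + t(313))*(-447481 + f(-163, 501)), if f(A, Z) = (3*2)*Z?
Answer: 100334453075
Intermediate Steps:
f(A, Z) = 6*Z
(-226050 + t(313))*(-447481 + f(-163, 501)) = (-226050 + 313)*(-447481 + 6*501) = -225737*(-447481 + 3006) = -225737*(-444475) = 100334453075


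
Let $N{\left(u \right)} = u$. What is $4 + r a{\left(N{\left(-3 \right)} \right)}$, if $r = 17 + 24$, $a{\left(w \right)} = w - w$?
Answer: $4$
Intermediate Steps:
$a{\left(w \right)} = 0$
$r = 41$
$4 + r a{\left(N{\left(-3 \right)} \right)} = 4 + 41 \cdot 0 = 4 + 0 = 4$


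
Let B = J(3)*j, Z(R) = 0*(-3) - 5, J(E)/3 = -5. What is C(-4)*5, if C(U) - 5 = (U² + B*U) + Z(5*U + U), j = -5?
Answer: -1420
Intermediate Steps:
J(E) = -15 (J(E) = 3*(-5) = -15)
Z(R) = -5 (Z(R) = 0 - 5 = -5)
B = 75 (B = -15*(-5) = 75)
C(U) = U² + 75*U (C(U) = 5 + ((U² + 75*U) - 5) = 5 + (-5 + U² + 75*U) = U² + 75*U)
C(-4)*5 = -4*(75 - 4)*5 = -4*71*5 = -284*5 = -1420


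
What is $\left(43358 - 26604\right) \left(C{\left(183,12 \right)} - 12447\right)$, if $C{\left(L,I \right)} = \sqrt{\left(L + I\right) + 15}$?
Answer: $-208537038 + 16754 \sqrt{210} \approx -2.0829 \cdot 10^{8}$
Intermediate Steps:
$C{\left(L,I \right)} = \sqrt{15 + I + L}$ ($C{\left(L,I \right)} = \sqrt{\left(I + L\right) + 15} = \sqrt{15 + I + L}$)
$\left(43358 - 26604\right) \left(C{\left(183,12 \right)} - 12447\right) = \left(43358 - 26604\right) \left(\sqrt{15 + 12 + 183} - 12447\right) = 16754 \left(\sqrt{210} - 12447\right) = 16754 \left(-12447 + \sqrt{210}\right) = -208537038 + 16754 \sqrt{210}$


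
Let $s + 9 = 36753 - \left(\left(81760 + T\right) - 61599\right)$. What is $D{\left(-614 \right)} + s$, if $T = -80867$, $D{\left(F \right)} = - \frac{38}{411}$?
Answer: $\frac{40051912}{411} \approx 97450.0$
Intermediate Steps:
$D{\left(F \right)} = - \frac{38}{411}$ ($D{\left(F \right)} = \left(-38\right) \frac{1}{411} = - \frac{38}{411}$)
$s = 97450$ ($s = -9 + \left(36753 - \left(\left(81760 - 80867\right) - 61599\right)\right) = -9 + \left(36753 - \left(893 - 61599\right)\right) = -9 + \left(36753 - -60706\right) = -9 + \left(36753 + 60706\right) = -9 + 97459 = 97450$)
$D{\left(-614 \right)} + s = - \frac{38}{411} + 97450 = \frac{40051912}{411}$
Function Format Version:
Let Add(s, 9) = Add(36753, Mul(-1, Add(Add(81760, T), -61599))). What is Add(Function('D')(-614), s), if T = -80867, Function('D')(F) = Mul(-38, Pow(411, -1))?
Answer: Rational(40051912, 411) ≈ 97450.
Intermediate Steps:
Function('D')(F) = Rational(-38, 411) (Function('D')(F) = Mul(-38, Rational(1, 411)) = Rational(-38, 411))
s = 97450 (s = Add(-9, Add(36753, Mul(-1, Add(Add(81760, -80867), -61599)))) = Add(-9, Add(36753, Mul(-1, Add(893, -61599)))) = Add(-9, Add(36753, Mul(-1, -60706))) = Add(-9, Add(36753, 60706)) = Add(-9, 97459) = 97450)
Add(Function('D')(-614), s) = Add(Rational(-38, 411), 97450) = Rational(40051912, 411)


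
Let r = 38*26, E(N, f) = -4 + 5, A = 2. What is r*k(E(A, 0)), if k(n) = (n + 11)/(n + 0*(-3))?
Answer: 11856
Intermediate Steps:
E(N, f) = 1
k(n) = (11 + n)/n (k(n) = (11 + n)/(n + 0) = (11 + n)/n)
r = 988
r*k(E(A, 0)) = 988*((11 + 1)/1) = 988*(1*12) = 988*12 = 11856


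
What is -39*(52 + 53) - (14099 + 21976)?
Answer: -40170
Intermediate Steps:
-39*(52 + 53) - (14099 + 21976) = -39*105 - 1*36075 = -4095 - 36075 = -40170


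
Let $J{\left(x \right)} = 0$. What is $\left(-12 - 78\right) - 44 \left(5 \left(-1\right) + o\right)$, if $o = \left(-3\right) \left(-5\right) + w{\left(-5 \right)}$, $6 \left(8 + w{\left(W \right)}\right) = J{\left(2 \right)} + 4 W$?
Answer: $- \frac{94}{3} \approx -31.333$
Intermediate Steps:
$w{\left(W \right)} = -8 + \frac{2 W}{3}$ ($w{\left(W \right)} = -8 + \frac{0 + 4 W}{6} = -8 + \frac{4 W}{6} = -8 + \frac{2 W}{3}$)
$o = \frac{11}{3}$ ($o = \left(-3\right) \left(-5\right) + \left(-8 + \frac{2}{3} \left(-5\right)\right) = 15 - \frac{34}{3} = \frac{11}{3} \approx 3.6667$)
$\left(-12 - 78\right) - 44 \left(5 \left(-1\right) + o\right) = \left(-12 - 78\right) - 44 \left(5 \left(-1\right) + \frac{11}{3}\right) = \left(-12 - 78\right) - 44 \left(-5 + \frac{11}{3}\right) = -90 - - \frac{176}{3} = -90 + \frac{176}{3} = - \frac{94}{3}$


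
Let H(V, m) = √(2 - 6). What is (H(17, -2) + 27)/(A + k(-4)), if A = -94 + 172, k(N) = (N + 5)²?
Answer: 27/79 + 2*I/79 ≈ 0.34177 + 0.025316*I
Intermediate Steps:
k(N) = (5 + N)²
H(V, m) = 2*I (H(V, m) = √(-4) = 2*I)
A = 78
(H(17, -2) + 27)/(A + k(-4)) = (2*I + 27)/(78 + (5 - 4)²) = (27 + 2*I)/(78 + 1²) = (27 + 2*I)/(78 + 1) = (27 + 2*I)/79 = (27 + 2*I)*(1/79) = 27/79 + 2*I/79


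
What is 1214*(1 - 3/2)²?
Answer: 607/2 ≈ 303.50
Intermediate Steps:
1214*(1 - 3/2)² = 1214*(-½)² = 1214*(¼) = 607/2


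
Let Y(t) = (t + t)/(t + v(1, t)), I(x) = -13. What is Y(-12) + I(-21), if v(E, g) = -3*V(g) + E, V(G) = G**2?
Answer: -5735/443 ≈ -12.946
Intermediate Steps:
v(E, g) = E - 3*g**2 (v(E, g) = -3*g**2 + E = E - 3*g**2)
Y(t) = 2*t/(1 + t - 3*t**2) (Y(t) = (t + t)/(t + (1 - 3*t**2)) = (2*t)/(1 + t - 3*t**2) = 2*t/(1 + t - 3*t**2))
Y(-12) + I(-21) = 2*(-12)/(1 - 12 - 3*(-12)**2) - 13 = 2*(-12)/(1 - 12 - 3*144) - 13 = 2*(-12)/(1 - 12 - 432) - 13 = 2*(-12)/(-443) - 13 = 2*(-12)*(-1/443) - 13 = 24/443 - 13 = -5735/443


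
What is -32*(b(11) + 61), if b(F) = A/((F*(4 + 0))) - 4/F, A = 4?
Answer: -21376/11 ≈ -1943.3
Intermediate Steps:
b(F) = -3/F (b(F) = 4/((F*(4 + 0))) - 4/F = 4/((F*4)) - 4/F = 4/((4*F)) - 4/F = 4*(1/(4*F)) - 4/F = 1/F - 4/F = -3/F)
-32*(b(11) + 61) = -32*(-3/11 + 61) = -32*668/11 = -21376/11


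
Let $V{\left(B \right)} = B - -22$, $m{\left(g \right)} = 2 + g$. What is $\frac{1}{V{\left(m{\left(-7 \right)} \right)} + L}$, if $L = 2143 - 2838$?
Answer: $- \frac{1}{678} \approx -0.0014749$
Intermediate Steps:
$V{\left(B \right)} = 22 + B$ ($V{\left(B \right)} = B + 22 = 22 + B$)
$L = -695$ ($L = 2143 - 2838 = -695$)
$\frac{1}{V{\left(m{\left(-7 \right)} \right)} + L} = \frac{1}{\left(22 + \left(2 - 7\right)\right) - 695} = \frac{1}{\left(22 - 5\right) - 695} = \frac{1}{17 - 695} = \frac{1}{-678} = - \frac{1}{678}$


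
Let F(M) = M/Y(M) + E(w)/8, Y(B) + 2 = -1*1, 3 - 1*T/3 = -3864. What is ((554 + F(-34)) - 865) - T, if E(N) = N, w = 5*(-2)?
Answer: -142823/12 ≈ -11902.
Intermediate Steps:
T = 11601 (T = 9 - 3*(-3864) = 9 + 11592 = 11601)
Y(B) = -3 (Y(B) = -2 - 1*1 = -2 - 1 = -3)
w = -10
F(M) = -5/4 - M/3 (F(M) = M/(-3) - 10/8 = M*(-1/3) - 10*1/8 = -M/3 - 5/4 = -5/4 - M/3)
((554 + F(-34)) - 865) - T = ((554 + (-5/4 - 1/3*(-34))) - 865) - 1*11601 = ((554 + (-5/4 + 34/3)) - 865) - 11601 = ((554 + 121/12) - 865) - 11601 = (6769/12 - 865) - 11601 = -3611/12 - 11601 = -142823/12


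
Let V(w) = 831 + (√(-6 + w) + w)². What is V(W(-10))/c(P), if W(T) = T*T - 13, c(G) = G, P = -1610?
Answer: -10047/1610 ≈ -6.2404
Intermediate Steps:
W(T) = -13 + T² (W(T) = T² - 13 = -13 + T²)
V(w) = 831 + (w + √(-6 + w))²
V(W(-10))/c(P) = (831 + ((-13 + (-10)²) + √(-6 + (-13 + (-10)²)))²)/(-1610) = (831 + ((-13 + 100) + √(-6 + (-13 + 100)))²)*(-1/1610) = (831 + (87 + √(-6 + 87))²)*(-1/1610) = (831 + (87 + √81)²)*(-1/1610) = (831 + (87 + 9)²)*(-1/1610) = (831 + 96²)*(-1/1610) = (831 + 9216)*(-1/1610) = 10047*(-1/1610) = -10047/1610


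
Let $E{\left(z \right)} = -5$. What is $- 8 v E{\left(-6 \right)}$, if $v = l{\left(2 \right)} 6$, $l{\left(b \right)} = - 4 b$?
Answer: $-1920$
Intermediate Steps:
$v = -48$ ($v = \left(-4\right) 2 \cdot 6 = \left(-8\right) 6 = -48$)
$- 8 v E{\left(-6 \right)} = \left(-8\right) \left(-48\right) \left(-5\right) = 384 \left(-5\right) = -1920$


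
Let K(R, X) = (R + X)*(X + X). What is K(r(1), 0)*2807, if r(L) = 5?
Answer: 0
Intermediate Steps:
K(R, X) = 2*X*(R + X) (K(R, X) = (R + X)*(2*X) = 2*X*(R + X))
K(r(1), 0)*2807 = (2*0*(5 + 0))*2807 = (2*0*5)*2807 = 0*2807 = 0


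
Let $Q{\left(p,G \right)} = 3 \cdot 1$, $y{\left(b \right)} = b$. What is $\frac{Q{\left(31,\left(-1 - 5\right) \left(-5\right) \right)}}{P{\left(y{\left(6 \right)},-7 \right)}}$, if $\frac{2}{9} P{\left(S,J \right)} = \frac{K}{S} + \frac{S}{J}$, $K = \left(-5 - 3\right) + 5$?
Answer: $- \frac{28}{57} \approx -0.49123$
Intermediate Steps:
$K = -3$ ($K = -8 + 5 = -3$)
$P{\left(S,J \right)} = - \frac{27}{2 S} + \frac{9 S}{2 J}$ ($P{\left(S,J \right)} = \frac{9 \left(- \frac{3}{S} + \frac{S}{J}\right)}{2} = - \frac{27}{2 S} + \frac{9 S}{2 J}$)
$Q{\left(p,G \right)} = 3$
$\frac{Q{\left(31,\left(-1 - 5\right) \left(-5\right) \right)}}{P{\left(y{\left(6 \right)},-7 \right)}} = \frac{3}{- \frac{27}{2 \cdot 6} + \frac{9}{2} \cdot 6 \frac{1}{-7}} = \frac{3}{\left(- \frac{27}{2}\right) \frac{1}{6} + \frac{9}{2} \cdot 6 \left(- \frac{1}{7}\right)} = \frac{3}{- \frac{9}{4} - \frac{27}{7}} = \frac{3}{- \frac{171}{28}} = 3 \left(- \frac{28}{171}\right) = - \frac{28}{57}$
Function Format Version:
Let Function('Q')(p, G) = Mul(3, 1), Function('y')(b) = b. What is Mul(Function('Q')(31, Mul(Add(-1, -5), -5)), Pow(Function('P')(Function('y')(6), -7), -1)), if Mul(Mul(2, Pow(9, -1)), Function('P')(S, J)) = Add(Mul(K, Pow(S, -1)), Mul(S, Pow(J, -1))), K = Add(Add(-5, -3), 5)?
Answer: Rational(-28, 57) ≈ -0.49123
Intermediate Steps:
K = -3 (K = Add(-8, 5) = -3)
Function('P')(S, J) = Add(Mul(Rational(-27, 2), Pow(S, -1)), Mul(Rational(9, 2), S, Pow(J, -1))) (Function('P')(S, J) = Mul(Rational(9, 2), Add(Mul(-3, Pow(S, -1)), Mul(S, Pow(J, -1)))) = Add(Mul(Rational(-27, 2), Pow(S, -1)), Mul(Rational(9, 2), S, Pow(J, -1))))
Function('Q')(p, G) = 3
Mul(Function('Q')(31, Mul(Add(-1, -5), -5)), Pow(Function('P')(Function('y')(6), -7), -1)) = Mul(3, Pow(Add(Mul(Rational(-27, 2), Pow(6, -1)), Mul(Rational(9, 2), 6, Pow(-7, -1))), -1)) = Mul(3, Pow(Add(Mul(Rational(-27, 2), Rational(1, 6)), Mul(Rational(9, 2), 6, Rational(-1, 7))), -1)) = Mul(3, Pow(Add(Rational(-9, 4), Rational(-27, 7)), -1)) = Mul(3, Pow(Rational(-171, 28), -1)) = Mul(3, Rational(-28, 171)) = Rational(-28, 57)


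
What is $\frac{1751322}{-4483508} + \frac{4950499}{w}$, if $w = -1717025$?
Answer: $- \frac{12601332763771}{3849147661850} \approx -3.2738$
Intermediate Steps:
$\frac{1751322}{-4483508} + \frac{4950499}{w} = \frac{1751322}{-4483508} + \frac{4950499}{-1717025} = 1751322 \left(- \frac{1}{4483508}\right) + 4950499 \left(- \frac{1}{1717025}\right) = - \frac{875661}{2241754} - \frac{4950499}{1717025} = - \frac{12601332763771}{3849147661850}$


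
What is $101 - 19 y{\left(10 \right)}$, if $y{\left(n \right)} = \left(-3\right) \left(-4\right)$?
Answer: $-127$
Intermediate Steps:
$y{\left(n \right)} = 12$
$101 - 19 y{\left(10 \right)} = 101 - 228 = -127$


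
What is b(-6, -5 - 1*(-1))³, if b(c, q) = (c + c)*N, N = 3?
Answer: -46656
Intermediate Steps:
b(c, q) = 6*c (b(c, q) = (c + c)*3 = (2*c)*3 = 6*c)
b(-6, -5 - 1*(-1))³ = (6*(-6))³ = (-36)³ = -46656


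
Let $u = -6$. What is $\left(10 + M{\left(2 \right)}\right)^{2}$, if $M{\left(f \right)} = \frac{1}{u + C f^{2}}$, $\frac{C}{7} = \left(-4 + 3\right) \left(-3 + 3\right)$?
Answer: $\frac{3481}{36} \approx 96.694$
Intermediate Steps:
$C = 0$ ($C = 7 \left(-4 + 3\right) \left(-3 + 3\right) = 7 \left(\left(-1\right) 0\right) = 7 \cdot 0 = 0$)
$M{\left(f \right)} = - \frac{1}{6}$ ($M{\left(f \right)} = \frac{1}{-6 + 0 f^{2}} = \frac{1}{-6 + 0} = \frac{1}{-6} = - \frac{1}{6}$)
$\left(10 + M{\left(2 \right)}\right)^{2} = \left(10 - \frac{1}{6}\right)^{2} = \left(\frac{59}{6}\right)^{2} = \frac{3481}{36}$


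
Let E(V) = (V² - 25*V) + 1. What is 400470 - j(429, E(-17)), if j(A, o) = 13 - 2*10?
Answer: 400477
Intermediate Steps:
E(V) = 1 + V² - 25*V
j(A, o) = -7 (j(A, o) = 13 - 20 = -7)
400470 - j(429, E(-17)) = 400470 - 1*(-7) = 400470 + 7 = 400477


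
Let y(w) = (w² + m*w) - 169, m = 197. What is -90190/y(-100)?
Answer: 90190/9869 ≈ 9.1387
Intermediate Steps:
y(w) = -169 + w² + 197*w (y(w) = (w² + 197*w) - 169 = -169 + w² + 197*w)
-90190/y(-100) = -90190/(-169 + (-100)² + 197*(-100)) = -90190/(-169 + 10000 - 19700) = -90190/(-9869) = -90190*(-1/9869) = 90190/9869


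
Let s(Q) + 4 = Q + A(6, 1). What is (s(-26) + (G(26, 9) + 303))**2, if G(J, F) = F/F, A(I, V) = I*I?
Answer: 96100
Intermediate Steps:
A(I, V) = I**2
G(J, F) = 1
s(Q) = 32 + Q (s(Q) = -4 + (Q + 6**2) = -4 + (Q + 36) = -4 + (36 + Q) = 32 + Q)
(s(-26) + (G(26, 9) + 303))**2 = ((32 - 26) + (1 + 303))**2 = (6 + 304)**2 = 310**2 = 96100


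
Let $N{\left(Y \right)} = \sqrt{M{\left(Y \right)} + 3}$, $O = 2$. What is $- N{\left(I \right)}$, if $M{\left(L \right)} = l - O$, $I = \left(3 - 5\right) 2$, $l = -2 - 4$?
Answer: $- i \sqrt{5} \approx - 2.2361 i$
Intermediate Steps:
$l = -6$ ($l = -2 - 4 = -6$)
$I = -4$ ($I = \left(-2\right) 2 = -4$)
$M{\left(L \right)} = -8$ ($M{\left(L \right)} = -6 - 2 = -8$)
$N{\left(Y \right)} = i \sqrt{5}$ ($N{\left(Y \right)} = \sqrt{-8 + 3} = \sqrt{-5} = i \sqrt{5}$)
$- N{\left(I \right)} = - i \sqrt{5}$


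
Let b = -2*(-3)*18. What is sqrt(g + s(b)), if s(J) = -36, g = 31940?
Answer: 4*sqrt(1994) ≈ 178.62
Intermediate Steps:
b = 108 (b = 6*18 = 108)
sqrt(g + s(b)) = sqrt(31940 - 36) = sqrt(31904) = 4*sqrt(1994)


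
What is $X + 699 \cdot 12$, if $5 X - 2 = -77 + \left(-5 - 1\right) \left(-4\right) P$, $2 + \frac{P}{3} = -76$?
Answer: $\frac{36249}{5} \approx 7249.8$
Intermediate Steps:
$P = -234$ ($P = -6 + 3 \left(-76\right) = -6 - 228 = -234$)
$X = - \frac{5691}{5}$ ($X = \frac{2}{5} + \frac{-77 + \left(-5 - 1\right) \left(-4\right) \left(-234\right)}{5} = \frac{2}{5} + \frac{-77 + \left(-6\right) \left(-4\right) \left(-234\right)}{5} = \frac{2}{5} + \frac{-77 + 24 \left(-234\right)}{5} = \frac{2}{5} + \frac{-77 - 5616}{5} = \frac{2}{5} + \frac{1}{5} \left(-5693\right) = \frac{2}{5} - \frac{5693}{5} = - \frac{5691}{5} \approx -1138.2$)
$X + 699 \cdot 12 = - \frac{5691}{5} + 699 \cdot 12 = - \frac{5691}{5} + 8388 = \frac{36249}{5}$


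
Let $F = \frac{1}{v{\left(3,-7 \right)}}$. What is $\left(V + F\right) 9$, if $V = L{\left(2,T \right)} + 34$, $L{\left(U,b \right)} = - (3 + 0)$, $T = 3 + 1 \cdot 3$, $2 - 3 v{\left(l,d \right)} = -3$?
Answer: $\frac{1422}{5} \approx 284.4$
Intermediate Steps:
$v{\left(l,d \right)} = \frac{5}{3}$ ($v{\left(l,d \right)} = \frac{2}{3} - -1 = \frac{2}{3} + 1 = \frac{5}{3}$)
$T = 6$ ($T = 3 + 3 = 6$)
$L{\left(U,b \right)} = -3$ ($L{\left(U,b \right)} = \left(-1\right) 3 = -3$)
$V = 31$ ($V = -3 + 34 = 31$)
$F = \frac{3}{5}$ ($F = \frac{1}{\frac{5}{3}} = \frac{3}{5} \approx 0.6$)
$\left(V + F\right) 9 = \left(31 + \frac{3}{5}\right) 9 = \frac{158}{5} \cdot 9 = \frac{1422}{5}$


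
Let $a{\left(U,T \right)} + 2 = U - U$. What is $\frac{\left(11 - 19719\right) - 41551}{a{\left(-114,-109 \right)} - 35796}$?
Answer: $\frac{61259}{35798} \approx 1.7112$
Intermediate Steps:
$a{\left(U,T \right)} = -2$ ($a{\left(U,T \right)} = -2 + \left(U - U\right) = -2 + 0 = -2$)
$\frac{\left(11 - 19719\right) - 41551}{a{\left(-114,-109 \right)} - 35796} = \frac{\left(11 - 19719\right) - 41551}{-2 - 35796} = \frac{-19708 - 41551}{-35798} = \left(-61259\right) \left(- \frac{1}{35798}\right) = \frac{61259}{35798}$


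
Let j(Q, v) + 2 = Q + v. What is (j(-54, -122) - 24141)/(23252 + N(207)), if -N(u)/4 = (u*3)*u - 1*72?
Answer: 24319/490648 ≈ 0.049565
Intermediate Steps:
j(Q, v) = -2 + Q + v (j(Q, v) = -2 + (Q + v) = -2 + Q + v)
N(u) = 288 - 12*u² (N(u) = -4*((u*3)*u - 1*72) = -4*((3*u)*u - 72) = -4*(3*u² - 72) = -4*(-72 + 3*u²) = 288 - 12*u²)
(j(-54, -122) - 24141)/(23252 + N(207)) = ((-2 - 54 - 122) - 24141)/(23252 + (288 - 12*207²)) = (-178 - 24141)/(23252 + (288 - 12*42849)) = -24319/(23252 + (288 - 514188)) = -24319/(23252 - 513900) = -24319/(-490648) = -24319*(-1/490648) = 24319/490648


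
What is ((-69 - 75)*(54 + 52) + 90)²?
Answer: 230250276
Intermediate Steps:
((-69 - 75)*(54 + 52) + 90)² = (-144*106 + 90)² = (-15264 + 90)² = (-15174)² = 230250276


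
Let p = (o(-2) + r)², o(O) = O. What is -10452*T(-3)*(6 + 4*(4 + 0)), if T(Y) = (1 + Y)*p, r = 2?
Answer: 0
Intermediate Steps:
p = 0 (p = (-2 + 2)² = 0² = 0)
T(Y) = 0 (T(Y) = (1 + Y)*0 = 0)
-10452*T(-3)*(6 + 4*(4 + 0)) = -0*(6 + 4*(4 + 0)) = -0*(6 + 4*4) = -0*(6 + 16) = -0*22 = -10452*0 = 0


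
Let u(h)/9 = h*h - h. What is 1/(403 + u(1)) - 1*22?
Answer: -8865/403 ≈ -21.998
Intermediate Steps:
u(h) = -9*h + 9*h² (u(h) = 9*(h*h - h) = 9*(h² - h) = -9*h + 9*h²)
1/(403 + u(1)) - 1*22 = 1/(403 + 9*1*(-1 + 1)) - 1*22 = 1/(403 + 9*1*0) - 22 = 1/(403 + 0) - 22 = 1/403 - 22 = -8865/403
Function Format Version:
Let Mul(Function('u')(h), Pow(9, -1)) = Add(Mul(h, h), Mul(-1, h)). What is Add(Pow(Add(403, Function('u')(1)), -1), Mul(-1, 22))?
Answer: Rational(-8865, 403) ≈ -21.998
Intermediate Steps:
Function('u')(h) = Add(Mul(-9, h), Mul(9, Pow(h, 2))) (Function('u')(h) = Mul(9, Add(Mul(h, h), Mul(-1, h))) = Mul(9, Add(Pow(h, 2), Mul(-1, h))) = Add(Mul(-9, h), Mul(9, Pow(h, 2))))
Add(Pow(Add(403, Function('u')(1)), -1), Mul(-1, 22)) = Add(Pow(Add(403, Mul(9, 1, Add(-1, 1))), -1), Mul(-1, 22)) = Add(Pow(Add(403, Mul(9, 1, 0)), -1), -22) = Add(Pow(Add(403, 0), -1), -22) = Add(Pow(403, -1), -22) = Add(Rational(1, 403), -22) = Rational(-8865, 403)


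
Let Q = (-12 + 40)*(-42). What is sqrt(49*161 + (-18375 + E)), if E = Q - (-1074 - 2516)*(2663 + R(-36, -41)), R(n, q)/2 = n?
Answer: 2*sqrt(2322507) ≈ 3048.0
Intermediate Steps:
R(n, q) = 2*n
Q = -1176 (Q = 28*(-42) = -1176)
E = 9300514 (E = -1176 - (-1074 - 2516)*(2663 + 2*(-36)) = -1176 - (-3590)*(2663 - 72) = -1176 - (-3590)*2591 = -1176 - 1*(-9301690) = -1176 + 9301690 = 9300514)
sqrt(49*161 + (-18375 + E)) = sqrt(49*161 + (-18375 + 9300514)) = sqrt(7889 + 9282139) = sqrt(9290028) = 2*sqrt(2322507)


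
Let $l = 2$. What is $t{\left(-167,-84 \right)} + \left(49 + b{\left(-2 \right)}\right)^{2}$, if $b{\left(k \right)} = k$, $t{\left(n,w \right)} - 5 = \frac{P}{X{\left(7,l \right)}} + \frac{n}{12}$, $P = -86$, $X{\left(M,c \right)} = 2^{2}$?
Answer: $\frac{26143}{12} \approx 2178.6$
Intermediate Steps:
$X{\left(M,c \right)} = 4$
$t{\left(n,w \right)} = - \frac{33}{2} + \frac{n}{12}$ ($t{\left(n,w \right)} = 5 + \left(- \frac{86}{4} + \frac{n}{12}\right) = 5 + \left(\left(-86\right) \frac{1}{4} + n \frac{1}{12}\right) = 5 + \left(- \frac{43}{2} + \frac{n}{12}\right) = - \frac{33}{2} + \frac{n}{12}$)
$t{\left(-167,-84 \right)} + \left(49 + b{\left(-2 \right)}\right)^{2} = \left(- \frac{33}{2} + \frac{1}{12} \left(-167\right)\right) + \left(49 - 2\right)^{2} = \left(- \frac{33}{2} - \frac{167}{12}\right) + 47^{2} = - \frac{365}{12} + 2209 = \frac{26143}{12}$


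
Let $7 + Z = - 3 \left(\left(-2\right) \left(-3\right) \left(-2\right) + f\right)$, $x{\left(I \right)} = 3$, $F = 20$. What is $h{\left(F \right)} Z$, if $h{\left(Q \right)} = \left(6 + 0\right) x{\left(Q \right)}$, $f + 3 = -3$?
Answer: $846$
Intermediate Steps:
$f = -6$ ($f = -3 - 3 = -6$)
$h{\left(Q \right)} = 18$ ($h{\left(Q \right)} = \left(6 + 0\right) 3 = 6 \cdot 3 = 18$)
$Z = 47$ ($Z = -7 - 3 \left(\left(-2\right) \left(-3\right) \left(-2\right) - 6\right) = -7 - 3 \left(6 \left(-2\right) - 6\right) = -7 - 3 \left(-12 - 6\right) = -7 - -54 = -7 + 54 = 47$)
$h{\left(F \right)} Z = 18 \cdot 47 = 846$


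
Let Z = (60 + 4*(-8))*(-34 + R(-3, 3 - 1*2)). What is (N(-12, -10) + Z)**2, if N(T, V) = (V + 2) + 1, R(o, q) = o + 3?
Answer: 919681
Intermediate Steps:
R(o, q) = 3 + o
N(T, V) = 3 + V (N(T, V) = (2 + V) + 1 = 3 + V)
Z = -952 (Z = (60 + 4*(-8))*(-34 + (3 - 3)) = (60 - 32)*(-34 + 0) = 28*(-34) = -952)
(N(-12, -10) + Z)**2 = ((3 - 10) - 952)**2 = (-7 - 952)**2 = (-959)**2 = 919681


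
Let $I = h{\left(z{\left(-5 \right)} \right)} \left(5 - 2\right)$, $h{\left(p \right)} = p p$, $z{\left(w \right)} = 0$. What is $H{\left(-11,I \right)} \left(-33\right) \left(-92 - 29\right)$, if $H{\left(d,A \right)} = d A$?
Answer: $0$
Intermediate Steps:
$h{\left(p \right)} = p^{2}$
$I = 0$ ($I = 0^{2} \left(5 - 2\right) = 0 \left(5 - 2\right) = 0 \cdot 3 = 0$)
$H{\left(d,A \right)} = A d$
$H{\left(-11,I \right)} \left(-33\right) \left(-92 - 29\right) = 0 \left(-11\right) \left(-33\right) \left(-92 - 29\right) = 0 \left(-33\right) \left(-121\right) = 0 \left(-121\right) = 0$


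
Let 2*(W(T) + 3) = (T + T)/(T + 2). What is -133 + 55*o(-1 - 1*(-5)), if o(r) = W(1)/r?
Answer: -509/3 ≈ -169.67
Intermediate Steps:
W(T) = -3 + T/(2 + T) (W(T) = -3 + ((T + T)/(T + 2))/2 = -3 + ((2*T)/(2 + T))/2 = -3 + (2*T/(2 + T))/2 = -3 + T/(2 + T))
o(r) = -8/(3*r) (o(r) = (2*(-3 - 1*1)/(2 + 1))/r = (2*(-3 - 1)/3)/r = (2*(1/3)*(-4))/r = -8/(3*r))
-133 + 55*o(-1 - 1*(-5)) = -133 + 55*(-8/(3*(-1 - 1*(-5)))) = -133 + 55*(-8/(3*(-1 + 5))) = -133 + 55*(-8/3/4) = -133 + 55*(-8/3*1/4) = -133 + 55*(-2/3) = -133 - 110/3 = -509/3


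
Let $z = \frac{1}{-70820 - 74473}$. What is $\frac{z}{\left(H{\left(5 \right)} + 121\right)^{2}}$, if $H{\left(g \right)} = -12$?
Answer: $- \frac{1}{1726226133} \approx -5.793 \cdot 10^{-10}$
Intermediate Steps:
$z = - \frac{1}{145293}$ ($z = \frac{1}{-145293} = - \frac{1}{145293} \approx -6.8826 \cdot 10^{-6}$)
$\frac{z}{\left(H{\left(5 \right)} + 121\right)^{2}} = - \frac{1}{145293 \left(-12 + 121\right)^{2}} = - \frac{1}{145293 \cdot 109^{2}} = - \frac{1}{145293 \cdot 11881} = \left(- \frac{1}{145293}\right) \frac{1}{11881} = - \frac{1}{1726226133}$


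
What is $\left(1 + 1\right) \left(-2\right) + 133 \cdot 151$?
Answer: $20079$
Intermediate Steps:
$\left(1 + 1\right) \left(-2\right) + 133 \cdot 151 = 2 \left(-2\right) + 20083 = -4 + 20083 = 20079$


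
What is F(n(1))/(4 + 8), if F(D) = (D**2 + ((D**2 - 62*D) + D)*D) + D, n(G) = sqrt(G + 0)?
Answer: -29/6 ≈ -4.8333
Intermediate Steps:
n(G) = sqrt(G)
F(D) = D + D**2 + D*(D**2 - 61*D) (F(D) = (D**2 + (D**2 - 61*D)*D) + D = (D**2 + D*(D**2 - 61*D)) + D = D + D**2 + D*(D**2 - 61*D))
F(n(1))/(4 + 8) = (sqrt(1)*(1 + (sqrt(1))**2 - 60*sqrt(1)))/(4 + 8) = (1*(1 + 1**2 - 60*1))/12 = (1*(1 + 1 - 60))/12 = (1*(-58))/12 = (1/12)*(-58) = -29/6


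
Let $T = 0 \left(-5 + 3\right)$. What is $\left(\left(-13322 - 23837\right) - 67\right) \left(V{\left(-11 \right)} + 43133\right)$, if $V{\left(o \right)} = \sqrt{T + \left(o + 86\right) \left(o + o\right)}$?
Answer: $-1605669058 - 186130 i \sqrt{66} \approx -1.6057 \cdot 10^{9} - 1.5121 \cdot 10^{6} i$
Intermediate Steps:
$T = 0$ ($T = 0 \left(-2\right) = 0$)
$V{\left(o \right)} = \sqrt{2} \sqrt{o \left(86 + o\right)}$ ($V{\left(o \right)} = \sqrt{0 + \left(o + 86\right) \left(o + o\right)} = \sqrt{0 + \left(86 + o\right) 2 o} = \sqrt{0 + 2 o \left(86 + o\right)} = \sqrt{2 o \left(86 + o\right)} = \sqrt{2} \sqrt{o \left(86 + o\right)}$)
$\left(\left(-13322 - 23837\right) - 67\right) \left(V{\left(-11 \right)} + 43133\right) = \left(\left(-13322 - 23837\right) - 67\right) \left(\sqrt{2} \sqrt{- 11 \left(86 - 11\right)} + 43133\right) = \left(-37159 - 67\right) \left(\sqrt{2} \sqrt{\left(-11\right) 75} + 43133\right) = - 37226 \left(\sqrt{2} \sqrt{-825} + 43133\right) = - 37226 \left(\sqrt{2} \cdot 5 i \sqrt{33} + 43133\right) = - 37226 \left(5 i \sqrt{66} + 43133\right) = - 37226 \left(43133 + 5 i \sqrt{66}\right) = -1605669058 - 186130 i \sqrt{66}$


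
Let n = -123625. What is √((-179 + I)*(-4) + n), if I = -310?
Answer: 17*I*√421 ≈ 348.81*I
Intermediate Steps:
√((-179 + I)*(-4) + n) = √((-179 - 310)*(-4) - 123625) = √(-489*(-4) - 123625) = √(1956 - 123625) = √(-121669) = 17*I*√421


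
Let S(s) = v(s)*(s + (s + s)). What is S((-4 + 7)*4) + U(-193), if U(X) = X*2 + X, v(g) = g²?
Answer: 4605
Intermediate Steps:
U(X) = 3*X (U(X) = 2*X + X = 3*X)
S(s) = 3*s³ (S(s) = s²*(s + (s + s)) = s²*(s + 2*s) = s²*(3*s) = 3*s³)
S((-4 + 7)*4) + U(-193) = 3*((-4 + 7)*4)³ + 3*(-193) = 3*(3*4)³ - 579 = 3*12³ - 579 = 3*1728 - 579 = 5184 - 579 = 4605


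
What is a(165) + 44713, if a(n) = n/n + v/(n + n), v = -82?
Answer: 7377769/165 ≈ 44714.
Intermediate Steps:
a(n) = 1 - 41/n (a(n) = n/n - 82/(n + n) = 1 - 82*1/(2*n) = 1 - 41/n)
a(165) + 44713 = (-41 + 165)/165 + 44713 = (1/165)*124 + 44713 = 124/165 + 44713 = 7377769/165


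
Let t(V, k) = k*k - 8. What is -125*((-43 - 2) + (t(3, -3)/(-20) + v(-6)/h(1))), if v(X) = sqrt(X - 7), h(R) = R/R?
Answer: 22525/4 - 125*I*sqrt(13) ≈ 5631.3 - 450.69*I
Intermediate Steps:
h(R) = 1
v(X) = sqrt(-7 + X)
t(V, k) = -8 + k**2 (t(V, k) = k**2 - 8 = -8 + k**2)
-125*((-43 - 2) + (t(3, -3)/(-20) + v(-6)/h(1))) = -125*((-43 - 2) + ((-8 + (-3)**2)/(-20) + sqrt(-7 - 6)/1)) = -125*(-45 + ((-8 + 9)*(-1/20) + sqrt(-13)*1)) = -125*(-45 + (1*(-1/20) + (I*sqrt(13))*1)) = -125*(-45 + (-1/20 + I*sqrt(13))) = -125*(-901/20 + I*sqrt(13)) = 22525/4 - 125*I*sqrt(13)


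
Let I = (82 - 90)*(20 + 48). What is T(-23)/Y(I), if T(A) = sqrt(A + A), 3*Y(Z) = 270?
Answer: I*sqrt(46)/90 ≈ 0.075359*I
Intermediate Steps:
I = -544 (I = -8*68 = -544)
Y(Z) = 90 (Y(Z) = (1/3)*270 = 90)
T(A) = sqrt(2)*sqrt(A) (T(A) = sqrt(2*A) = sqrt(2)*sqrt(A))
T(-23)/Y(I) = (sqrt(2)*sqrt(-23))/90 = (sqrt(2)*(I*sqrt(23)))*(1/90) = (I*sqrt(46))*(1/90) = I*sqrt(46)/90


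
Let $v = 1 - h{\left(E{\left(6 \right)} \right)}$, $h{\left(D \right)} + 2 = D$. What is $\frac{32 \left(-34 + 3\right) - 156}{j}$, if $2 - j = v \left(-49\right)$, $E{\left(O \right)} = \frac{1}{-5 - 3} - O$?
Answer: $- \frac{9184}{3593} \approx -2.5561$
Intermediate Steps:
$E{\left(O \right)} = - \frac{1}{8} - O$ ($E{\left(O \right)} = \frac{1}{-8} - O = - \frac{1}{8} - O$)
$h{\left(D \right)} = -2 + D$
$v = \frac{73}{8}$ ($v = 1 - \left(-2 - \frac{49}{8}\right) = 1 - - \frac{65}{8} = 1 + \frac{65}{8} = \frac{73}{8} \approx 9.125$)
$j = \frac{3593}{8}$ ($j = 2 - \frac{73}{8} \left(-49\right) = 2 - - \frac{3577}{8} = 2 + \frac{3577}{8} = \frac{3593}{8} \approx 449.13$)
$\frac{32 \left(-34 + 3\right) - 156}{j} = \frac{32 \left(-34 + 3\right) - 156}{\frac{3593}{8}} = \left(32 \left(-31\right) - 156\right) \frac{8}{3593} = \left(-992 - 156\right) \frac{8}{3593} = \left(-1148\right) \frac{8}{3593} = - \frac{9184}{3593}$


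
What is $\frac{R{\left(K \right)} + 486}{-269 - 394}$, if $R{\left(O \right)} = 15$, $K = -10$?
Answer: $- \frac{167}{221} \approx -0.75566$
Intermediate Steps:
$\frac{R{\left(K \right)} + 486}{-269 - 394} = \frac{15 + 486}{-269 - 394} = \frac{501}{-663} = 501 \left(- \frac{1}{663}\right) = - \frac{167}{221}$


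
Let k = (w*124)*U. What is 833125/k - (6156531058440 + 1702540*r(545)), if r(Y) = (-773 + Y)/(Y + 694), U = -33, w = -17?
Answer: -815100044531924935/132396 ≈ -6.1565e+12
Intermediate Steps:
r(Y) = (-773 + Y)/(694 + Y)
k = 69564 (k = -17*124*(-33) = -2108*(-33) = 69564)
833125/k - (6156531058440 + 1702540*r(545)) = 833125/69564 - (6156531058440 + 1702540*(-773 + 545)/(694 + 545)) = 833125*(1/69564) - 1702540/(1/(3616086 - 228/1239)) = 26875/2244 - 1702540/(1/(3616086 + (1/1239)*(-228))) = 26875/2244 - 1702540/(1/(3616086 - 76/413)) = 26875/2244 - 1702540/(1/(1493443442/413)) = 26875/2244 - 1702540/413/1493443442 = 26875/2244 - 1702540*1493443442/413 = 26875/2244 - 363235313963240/59 = -815100044531924935/132396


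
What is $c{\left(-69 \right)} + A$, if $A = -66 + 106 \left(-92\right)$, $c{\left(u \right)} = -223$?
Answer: $-10041$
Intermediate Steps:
$A = -9818$ ($A = -66 - 9752 = -9818$)
$c{\left(-69 \right)} + A = -223 - 9818 = -10041$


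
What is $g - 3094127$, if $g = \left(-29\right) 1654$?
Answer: $-3142093$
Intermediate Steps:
$g = -47966$
$g - 3094127 = -47966 - 3094127 = -3142093$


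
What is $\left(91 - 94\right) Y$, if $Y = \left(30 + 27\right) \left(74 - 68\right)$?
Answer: $-1026$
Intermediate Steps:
$Y = 342$ ($Y = 57 \cdot 6 = 342$)
$\left(91 - 94\right) Y = \left(91 - 94\right) 342 = \left(-3\right) 342 = -1026$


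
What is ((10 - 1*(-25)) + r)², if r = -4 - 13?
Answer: 324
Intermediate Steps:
r = -17
((10 - 1*(-25)) + r)² = ((10 - 1*(-25)) - 17)² = ((10 + 25) - 17)² = (35 - 17)² = 18² = 324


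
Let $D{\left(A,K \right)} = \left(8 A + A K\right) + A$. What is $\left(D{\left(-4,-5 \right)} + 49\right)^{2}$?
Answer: $1089$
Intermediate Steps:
$D{\left(A,K \right)} = 9 A + A K$
$\left(D{\left(-4,-5 \right)} + 49\right)^{2} = \left(- 4 \left(9 - 5\right) + 49\right)^{2} = \left(\left(-4\right) 4 + 49\right)^{2} = \left(-16 + 49\right)^{2} = 33^{2} = 1089$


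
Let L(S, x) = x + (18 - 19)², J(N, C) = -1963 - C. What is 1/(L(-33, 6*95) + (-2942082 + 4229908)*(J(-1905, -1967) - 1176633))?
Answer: -1/1515293417983 ≈ -6.5994e-13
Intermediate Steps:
L(S, x) = 1 + x (L(S, x) = x + (-1)² = x + 1 = 1 + x)
1/(L(-33, 6*95) + (-2942082 + 4229908)*(J(-1905, -1967) - 1176633)) = 1/((1 + 6*95) + (-2942082 + 4229908)*((-1963 - 1*(-1967)) - 1176633)) = 1/((1 + 570) + 1287826*((-1963 + 1967) - 1176633)) = 1/(571 + 1287826*(4 - 1176633)) = 1/(571 + 1287826*(-1176629)) = 1/(571 - 1515293418554) = 1/(-1515293417983) = -1/1515293417983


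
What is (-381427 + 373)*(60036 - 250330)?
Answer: 72512289876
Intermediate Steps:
(-381427 + 373)*(60036 - 250330) = -381054*(-190294) = 72512289876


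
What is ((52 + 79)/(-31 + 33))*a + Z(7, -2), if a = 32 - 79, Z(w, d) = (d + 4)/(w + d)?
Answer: -30781/10 ≈ -3078.1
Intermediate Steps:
Z(w, d) = (4 + d)/(d + w)
a = -47
((52 + 79)/(-31 + 33))*a + Z(7, -2) = ((52 + 79)/(-31 + 33))*(-47) + (4 - 2)/(-2 + 7) = (131/2)*(-47) + 2/5 = -6157/2 + 2/5 = -30781/10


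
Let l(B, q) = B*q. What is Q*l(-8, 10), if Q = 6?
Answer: -480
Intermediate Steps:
Q*l(-8, 10) = 6*(-8*10) = 6*(-80) = -480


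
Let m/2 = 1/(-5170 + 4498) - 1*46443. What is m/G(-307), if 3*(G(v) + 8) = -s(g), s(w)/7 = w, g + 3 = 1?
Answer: 31209697/1120 ≈ 27866.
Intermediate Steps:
g = -2 (g = -3 + 1 = -2)
s(w) = 7*w
G(v) = -10/3 (G(v) = -8 + (-7*(-2))/3 = -8 + (-1*(-14))/3 = -8 + (⅓)*14 = -8 + 14/3 = -10/3)
m = -31209697/336 (m = 2*(1/(-5170 + 4498) - 1*46443) = 2*(1/(-672) - 46443) = 2*(-1/672 - 46443) = 2*(-31209697/672) = -31209697/336 ≈ -92886.)
m/G(-307) = -31209697/(336*(-10/3)) = -31209697/336*(-3/10) = 31209697/1120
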